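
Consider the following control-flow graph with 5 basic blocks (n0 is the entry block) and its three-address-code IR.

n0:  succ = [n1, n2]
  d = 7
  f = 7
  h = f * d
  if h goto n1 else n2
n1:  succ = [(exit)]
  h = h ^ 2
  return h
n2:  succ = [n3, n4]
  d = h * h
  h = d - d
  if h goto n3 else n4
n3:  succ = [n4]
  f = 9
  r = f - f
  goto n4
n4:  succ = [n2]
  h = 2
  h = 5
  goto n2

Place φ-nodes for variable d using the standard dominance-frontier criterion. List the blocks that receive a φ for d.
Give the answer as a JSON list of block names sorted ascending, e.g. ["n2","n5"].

Answer: ["n2"]

Derivation:
idom tree: n1←n0 n2←n0 n3←n2 n4←n2
Dom∩ at merges:
  n2: preds {n0,n4}: {n0} ∩ {n0,n2,n4} = {n0}; idom=n0
  n4: preds {n2,n3}: {n0,n2} ∩ {n0,n2,n3} = {n0,n2}; idom=n2

Frontier:
  n2←n0: walk · to n0
  n2←n4: walk n4→n2 to n0
  n4←n2: walk · to n2
  n4←n3: walk n3 to n2
  n0: DF=∅
  n1: DF=∅
  n2: DF={n2}
  n3: DF={n4}
  n4: DF={n2}

φ for d: defs {n0,n2}
  DF⁺ = {n2}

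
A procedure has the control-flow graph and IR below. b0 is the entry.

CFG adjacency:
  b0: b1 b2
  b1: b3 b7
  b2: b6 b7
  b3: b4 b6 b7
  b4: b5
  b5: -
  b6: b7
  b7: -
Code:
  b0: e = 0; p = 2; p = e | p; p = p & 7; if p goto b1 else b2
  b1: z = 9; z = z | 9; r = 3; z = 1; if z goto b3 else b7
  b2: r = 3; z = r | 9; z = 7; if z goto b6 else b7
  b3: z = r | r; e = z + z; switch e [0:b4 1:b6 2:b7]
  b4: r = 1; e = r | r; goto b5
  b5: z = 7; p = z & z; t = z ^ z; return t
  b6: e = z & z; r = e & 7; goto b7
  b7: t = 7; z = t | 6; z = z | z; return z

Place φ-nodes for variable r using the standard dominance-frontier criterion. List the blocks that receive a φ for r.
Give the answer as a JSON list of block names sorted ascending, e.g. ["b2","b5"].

Answer: ["b6", "b7"]

Working:
idom tree: b1←b0 b2←b0 b3←b1 b4←b3 b5←b4 b6←b0 b7←b0
Dom∩ at merges:
  b6: preds {b2,b3}: {b0,b2} ∩ {b0,b1,b3} = {b0}; idom=b0
  b7: preds {b1,b2,b3,b6}: {b0,b1} ∩ {b0,b2} ∩ {b0,b1,b3} ∩ {b0,b6} = {b0}; idom=b0

DF walk-up:
  join b6 pred b2: b2 stop@b0
  join b6 pred b3: b3→b1 stop@b0
  join b7 pred b1: b1 stop@b0
  join b7 pred b2: b2 stop@b0
  join b7 pred b3: b3→b1 stop@b0
  join b7 pred b6: b6 stop@b0
  b0: DF=∅
  b1: DF={b6,b7}
  b2: DF={b6,b7}
  b3: DF={b6,b7}
  b4: DF=∅
  b5: DF=∅
  b6: DF={b7}
  b7: DF=∅

φ for r: defs {b1,b2,b4,b6}
  DF⁺ = {b6,b7}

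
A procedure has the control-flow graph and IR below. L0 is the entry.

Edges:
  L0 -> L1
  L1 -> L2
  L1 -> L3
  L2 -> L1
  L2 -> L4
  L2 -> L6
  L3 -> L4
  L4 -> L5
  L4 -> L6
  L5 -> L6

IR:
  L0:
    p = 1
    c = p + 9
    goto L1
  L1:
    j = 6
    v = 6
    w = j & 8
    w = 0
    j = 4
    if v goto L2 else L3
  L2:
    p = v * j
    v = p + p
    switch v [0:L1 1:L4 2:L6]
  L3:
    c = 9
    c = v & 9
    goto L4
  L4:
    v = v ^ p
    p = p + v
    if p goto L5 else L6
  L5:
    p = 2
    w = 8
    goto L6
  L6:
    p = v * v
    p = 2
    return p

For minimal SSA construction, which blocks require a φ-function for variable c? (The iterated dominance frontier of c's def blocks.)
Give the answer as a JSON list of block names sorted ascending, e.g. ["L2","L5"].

Answer: ["L4", "L6"]

Derivation:
idom tree: L1←L0 L2←L1 L3←L1 L4←L1 L5←L4 L6←L1
Dom at joins:
  L1: preds {L0,L2}: {L0} ∩ {L0,L1,L2} = {L0}; idom=L0
  L4: preds {L2,L3}: {L0,L1,L2} ∩ {L0,L1,L3} = {L0,L1}; idom=L1
  L6: preds {L2,L4,L5}: {L0,L1,L2} ∩ {L0,L1,L4} ∩ {L0,L1,L4,L5} = {L0,L1}; idom=L1

Frontier:
  join L1 pred L0: · stop@L0
  join L1 pred L2: L2→L1 stop@L0
  join L4 pred L2: L2 stop@L1
  join L4 pred L3: L3 stop@L1
  join L6 pred L2: L2 stop@L1
  join L6 pred L4: L4 stop@L1
  join L6 pred L5: L5→L4 stop@L1
  L0: DF=∅
  L1: DF={L1}
  L2: DF={L1,L4,L6}
  L3: DF={L4}
  L4: DF={L6}
  L5: DF={L6}
  L6: DF=∅

φ for c: defs {L0,L3}
  DF⁺ = {L4,L6}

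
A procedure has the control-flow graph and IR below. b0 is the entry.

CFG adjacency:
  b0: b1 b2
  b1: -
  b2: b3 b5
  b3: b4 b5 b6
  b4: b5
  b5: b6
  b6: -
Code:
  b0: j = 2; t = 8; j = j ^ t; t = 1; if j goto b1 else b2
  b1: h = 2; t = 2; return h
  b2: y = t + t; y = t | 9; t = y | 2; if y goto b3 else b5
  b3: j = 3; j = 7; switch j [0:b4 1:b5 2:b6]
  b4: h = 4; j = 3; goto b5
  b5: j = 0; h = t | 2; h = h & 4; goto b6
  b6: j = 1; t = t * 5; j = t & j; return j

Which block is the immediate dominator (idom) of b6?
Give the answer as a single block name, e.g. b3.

idom tree: b1←b0 b2←b0 b3←b2 b4←b3 b5←b2 b6←b2
Join-block Dom:
  b5: preds {b2,b3,b4}: {b0,b2} ∩ {b0,b2,b3} ∩ {b0,b2,b3,b4} = {b0,b2}; idom=b2
  b6: preds {b3,b5}: {b0,b2,b3} ∩ {b0,b2,b5} = {b0,b2}; idom=b2

idom(b6) = b2

Answer: b2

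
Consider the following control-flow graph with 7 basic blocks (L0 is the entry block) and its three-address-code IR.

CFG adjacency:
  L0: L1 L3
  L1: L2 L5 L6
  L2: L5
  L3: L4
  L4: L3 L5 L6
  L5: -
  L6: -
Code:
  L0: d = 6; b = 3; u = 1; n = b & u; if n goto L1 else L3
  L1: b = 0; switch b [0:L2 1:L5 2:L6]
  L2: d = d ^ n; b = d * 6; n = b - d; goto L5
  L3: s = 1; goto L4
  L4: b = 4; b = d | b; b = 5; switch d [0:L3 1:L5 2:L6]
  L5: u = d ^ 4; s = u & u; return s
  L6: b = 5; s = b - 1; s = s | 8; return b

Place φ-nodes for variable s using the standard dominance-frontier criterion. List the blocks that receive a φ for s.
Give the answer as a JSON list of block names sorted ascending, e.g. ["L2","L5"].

Answer: ["L3", "L5", "L6"]

Analysis:
idom tree: L1←L0 L2←L1 L3←L0 L4←L3 L5←L0 L6←L0
Dom∩ at merges:
  L3: preds {L0,L4}: {L0} ∩ {L0,L3,L4} = {L0}; idom=L0
  L5: preds {L1,L2,L4}: {L0,L1} ∩ {L0,L1,L2} ∩ {L0,L3,L4} = {L0}; idom=L0
  L6: preds {L1,L4}: {L0,L1} ∩ {L0,L3,L4} = {L0}; idom=L0

DF walk-up:
  L3←L0: walk · to L0
  L3←L4: walk L4→L3 to L0
  L5←L1: walk L1 to L0
  L5←L2: walk L2→L1 to L0
  L5←L4: walk L4→L3 to L0
  L6←L1: walk L1 to L0
  L6←L4: walk L4→L3 to L0
  L0: DF=∅
  L1: DF={L5,L6}
  L2: DF={L5}
  L3: DF={L3,L5,L6}
  L4: DF={L3,L5,L6}
  L5: DF=∅
  L6: DF=∅

φ for s: defs {L3,L5,L6}
  DF⁺ = {L3,L5,L6}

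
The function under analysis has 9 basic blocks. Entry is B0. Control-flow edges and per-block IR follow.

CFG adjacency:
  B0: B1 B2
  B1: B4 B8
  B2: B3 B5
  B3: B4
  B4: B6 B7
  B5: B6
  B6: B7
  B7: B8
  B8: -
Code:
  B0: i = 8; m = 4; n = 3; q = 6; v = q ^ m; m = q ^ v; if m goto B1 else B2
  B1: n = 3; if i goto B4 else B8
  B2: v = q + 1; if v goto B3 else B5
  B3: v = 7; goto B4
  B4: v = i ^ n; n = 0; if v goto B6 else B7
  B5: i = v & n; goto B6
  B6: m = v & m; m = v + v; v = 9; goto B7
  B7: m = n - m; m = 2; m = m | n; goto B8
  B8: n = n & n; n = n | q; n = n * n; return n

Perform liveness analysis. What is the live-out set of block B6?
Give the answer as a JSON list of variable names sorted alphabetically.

def/use:
  B0: def={i,m,n,q,v} ue=∅
  B1: def={n} ue={i}
  B2: def={v} ue={q}
  B3: def={v} ue=∅
  B4: def={n,v} ue={i,n}
  B5: def={i} ue={n,v}
  B6: def={m,v} ue={m,v}
  B7: def={m} ue={m,n}
  B8: def={n} ue={n,q}

Backward fixpoint:
  B0 li=∅ lo={i,m,n,q}
  B1 li={i,m,q} lo={i,m,n,q}
  B2 li={i,m,n,q} lo={i,m,n,q,v}
  B3 li={i,m,n,q} lo={i,m,n,q}
  B4 li={i,m,n,q} lo={m,n,q,v}
  B5 li={m,n,q,v} lo={m,n,q,v}
  B6 li={m,n,q,v} lo={m,n,q}
  B7 li={m,n,q} lo={n,q}
  B8 li={n,q} lo=∅

live-out(B6) = ["m", "n", "q"]

Answer: ["m", "n", "q"]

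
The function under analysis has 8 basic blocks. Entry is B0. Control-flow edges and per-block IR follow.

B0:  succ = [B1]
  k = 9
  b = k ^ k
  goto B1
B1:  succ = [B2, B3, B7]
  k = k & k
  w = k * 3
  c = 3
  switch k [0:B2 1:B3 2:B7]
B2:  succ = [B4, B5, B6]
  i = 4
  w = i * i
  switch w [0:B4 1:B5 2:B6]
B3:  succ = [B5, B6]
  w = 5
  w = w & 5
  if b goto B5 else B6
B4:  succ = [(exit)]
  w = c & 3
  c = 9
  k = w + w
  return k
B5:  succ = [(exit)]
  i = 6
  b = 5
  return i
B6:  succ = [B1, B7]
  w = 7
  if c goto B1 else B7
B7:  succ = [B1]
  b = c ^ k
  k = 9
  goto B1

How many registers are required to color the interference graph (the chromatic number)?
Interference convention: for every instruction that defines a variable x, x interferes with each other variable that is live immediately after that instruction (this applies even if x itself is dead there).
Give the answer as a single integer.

Block summaries:
  B0: {b,k} / ∅
  B1: {c,k,w} / {k}
  B2: {i,w} / ∅
  B3: {w} / {b}
  B4: {c,k,w} / {c}
  B5: {b,i} / ∅
  B6: {w} / {c}
  B7: {b,k} / {c,k}

Live sets:
  B0: in=∅ out={b,k}
  B1: in={b,k} out={b,c,k}
  B2: in={b,c,k} out={b,c,k}
  B3: in={b,c,k} out={b,c,k}
  B4: in={c} out=∅
  B5: in=∅ out=∅
  B6: in={b,c,k} out={b,c,k}
  B7: in={c,k} out={b,k}

Interference:
  b — {c,i,k,w}
  c — {b,i,k,w}
  i — {b,c,k}
  k — {b,c,i,w}
  w — {b,c,k}

Chromatic number:
  lower bound: {b,c,i,k} mutually conflict ⇒ χ ≥ 4
  assign b→R0 c→R1 i→R3 k→R2 w→R3 — no edge inside a register ⇒ χ ≤ 4
  χ = 4

Answer: 4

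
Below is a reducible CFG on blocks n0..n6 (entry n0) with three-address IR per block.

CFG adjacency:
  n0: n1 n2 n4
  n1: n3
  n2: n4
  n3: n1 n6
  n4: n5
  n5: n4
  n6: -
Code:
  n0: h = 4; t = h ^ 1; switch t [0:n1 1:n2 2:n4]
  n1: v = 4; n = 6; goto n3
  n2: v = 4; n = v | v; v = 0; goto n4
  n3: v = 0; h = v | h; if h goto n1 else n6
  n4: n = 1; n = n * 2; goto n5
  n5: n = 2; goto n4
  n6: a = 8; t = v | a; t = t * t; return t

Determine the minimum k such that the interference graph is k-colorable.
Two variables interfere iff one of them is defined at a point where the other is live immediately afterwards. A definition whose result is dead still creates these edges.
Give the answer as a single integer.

Block summaries:
  n0 def {h,t} use ∅
  n1 def {n,v} use ∅
  n2 def {n,v} use ∅
  n3 def {h,v} use {h}
  n4 def {n} use ∅
  n5 def {n} use ∅
  n6 def {a,t} use {v}

Liveness:
  live n0: ∅→{h}
  live n1: {h}→{h}
  live n2: ∅→∅
  live n3: {h}→{h,v}
  live n4: ∅→∅
  live n5: ∅→∅
  live n6: {v}→∅

Interference:
  a — {v}
  h — {n,t,v}
  n — {h}
  t — {h}
  v — {a,h}

Colouring:
  clique {a,v} ⇒ need ≥ 2
  assign a→r0 h→r0 n→r1 t→r1 v→r1 — no edge inside a register ⇒ χ ≤ 2
  χ = 2

Answer: 2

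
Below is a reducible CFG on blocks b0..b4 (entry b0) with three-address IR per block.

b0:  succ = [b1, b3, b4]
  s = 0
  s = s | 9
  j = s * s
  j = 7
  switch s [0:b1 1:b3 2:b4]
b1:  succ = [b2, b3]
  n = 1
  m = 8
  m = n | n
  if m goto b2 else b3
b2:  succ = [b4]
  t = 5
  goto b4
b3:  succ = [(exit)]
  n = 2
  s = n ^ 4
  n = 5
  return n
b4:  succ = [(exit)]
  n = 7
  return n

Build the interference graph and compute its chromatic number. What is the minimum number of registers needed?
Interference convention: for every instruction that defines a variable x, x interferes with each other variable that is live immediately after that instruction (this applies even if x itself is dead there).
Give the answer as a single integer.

Answer: 2

Working:
Block summaries:
  b0: {j,s} / ∅
  b1: {m,n} / ∅
  b2: {t} / ∅
  b3: {n,s} / ∅
  b4: {n} / ∅

Backward fixpoint:
  b0: in=∅ out=∅
  b1: in=∅ out=∅
  b2: in=∅ out=∅
  b3: in=∅ out=∅
  b4: in=∅ out=∅

Interference:
  j: {s}
  m: {n}
  n: {m}
  s: {j}
  t: ∅

Registers:
  clique {j,s} ⇒ need ≥ 2
  assign j→r0 m→r0 n→r1 s→r1 t→r0 — no edge inside a register ⇒ χ ≤ 2
  χ = 2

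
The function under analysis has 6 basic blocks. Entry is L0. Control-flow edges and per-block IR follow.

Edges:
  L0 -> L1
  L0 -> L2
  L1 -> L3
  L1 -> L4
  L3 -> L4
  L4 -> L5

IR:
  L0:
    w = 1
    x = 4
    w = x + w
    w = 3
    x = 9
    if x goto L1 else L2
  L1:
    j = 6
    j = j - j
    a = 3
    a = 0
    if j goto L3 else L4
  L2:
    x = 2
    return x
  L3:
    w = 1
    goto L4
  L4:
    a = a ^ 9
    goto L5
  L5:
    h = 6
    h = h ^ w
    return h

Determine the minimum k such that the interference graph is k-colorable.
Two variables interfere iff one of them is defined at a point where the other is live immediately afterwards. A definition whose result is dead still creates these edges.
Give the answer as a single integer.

Answer: 3

Working:
def/use:
  L0: def={w,x} ue=∅
  L1: def={a,j} ue=∅
  L2: def={x} ue=∅
  L3: def={w} ue=∅
  L4: def={a} ue={a}
  L5: def={h} ue={w}

Live sets:
  L0: in=∅ out={w}
  L1: in={w} out={a,w}
  L2: in=∅ out=∅
  L3: in={a} out={a,w}
  L4: in={a,w} out={w}
  L5: in={w} out=∅

Interference:
  a: {j,w}
  h: {w}
  j: {a,w}
  w: {a,h,j,x}
  x: {w}

Chromatic number:
  clique {a,j,w} ⇒ need ≥ 3
  3-colouring: r0={w}  r1={a,h,x}  r2={j}
  χ = 3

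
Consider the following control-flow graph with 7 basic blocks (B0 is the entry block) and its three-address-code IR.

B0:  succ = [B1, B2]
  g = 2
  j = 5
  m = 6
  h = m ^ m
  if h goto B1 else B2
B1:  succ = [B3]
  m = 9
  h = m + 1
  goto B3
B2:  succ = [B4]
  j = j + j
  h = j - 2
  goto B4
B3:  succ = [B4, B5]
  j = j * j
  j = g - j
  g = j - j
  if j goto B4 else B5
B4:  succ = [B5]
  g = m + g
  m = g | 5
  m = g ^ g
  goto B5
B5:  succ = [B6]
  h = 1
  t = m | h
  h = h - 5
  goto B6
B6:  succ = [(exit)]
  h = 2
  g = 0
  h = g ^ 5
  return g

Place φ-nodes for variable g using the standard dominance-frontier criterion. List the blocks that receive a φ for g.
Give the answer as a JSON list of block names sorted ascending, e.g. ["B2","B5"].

idom tree: B1←B0 B2←B0 B3←B1 B4←B0 B5←B0 B6←B5
Dom∩ at merges:
  B4: preds {B2,B3}: {B0,B2} ∩ {B0,B1,B3} = {B0}; idom=B0
  B5: preds {B3,B4}: {B0,B1,B3} ∩ {B0,B4} = {B0}; idom=B0

Frontier:
  join B4 pred B2: B2 stop@B0
  join B4 pred B3: B3→B1 stop@B0
  join B5 pred B3: B3→B1 stop@B0
  join B5 pred B4: B4 stop@B0
  B0 → ∅
  B1 → {B4,B5}
  B2 → {B4}
  B3 → {B4,B5}
  B4 → {B5}
  B5 → ∅
  B6 → ∅

φ for g: defs {B0,B3,B4,B6}
  DF⁺ = {B4,B5}

Answer: ["B4", "B5"]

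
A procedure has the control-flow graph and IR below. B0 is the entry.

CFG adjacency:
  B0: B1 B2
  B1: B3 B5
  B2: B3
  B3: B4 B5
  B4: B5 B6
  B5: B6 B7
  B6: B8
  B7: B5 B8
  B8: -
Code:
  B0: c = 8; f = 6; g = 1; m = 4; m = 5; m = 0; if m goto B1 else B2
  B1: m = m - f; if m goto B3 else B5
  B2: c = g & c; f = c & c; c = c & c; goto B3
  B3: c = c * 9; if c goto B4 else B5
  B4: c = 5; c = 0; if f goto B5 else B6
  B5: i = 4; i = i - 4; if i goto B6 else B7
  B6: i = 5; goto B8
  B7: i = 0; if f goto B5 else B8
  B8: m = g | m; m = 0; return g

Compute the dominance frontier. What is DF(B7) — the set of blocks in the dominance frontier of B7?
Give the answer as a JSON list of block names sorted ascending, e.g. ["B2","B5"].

Answer: ["B5", "B8"]

Analysis:
idom tree: B1←B0 B2←B0 B3←B0 B4←B3 B5←B0 B6←B0 B7←B5 B8←B0
Dom at joins:
  B3: preds {B1,B2}: {B0,B1} ∩ {B0,B2} = {B0}; idom=B0
  B5: preds {B1,B3,B4,B7}: {B0,B1} ∩ {B0,B3} ∩ {B0,B3,B4} ∩ {B0,B5,B7} = {B0}; idom=B0
  B6: preds {B4,B5}: {B0,B3,B4} ∩ {B0,B5} = {B0}; idom=B0
  B8: preds {B6,B7}: {B0,B6} ∩ {B0,B5,B7} = {B0}; idom=B0

DF derivation:
  B3←B1: walk B1 to B0
  B3←B2: walk B2 to B0
  B5←B1: walk B1 to B0
  B5←B3: walk B3 to B0
  B5←B4: walk B4→B3 to B0
  B5←B7: walk B7→B5 to B0
  B6←B4: walk B4→B3 to B0
  B6←B5: walk B5 to B0
  B8←B6: walk B6 to B0
  B8←B7: walk B7→B5 to B0
  DF(B0)=∅
  DF(B1)={B3,B5}
  DF(B2)={B3}
  DF(B3)={B5,B6}
  DF(B4)={B5,B6}
  DF(B5)={B5,B6,B8}
  DF(B6)={B8}
  DF(B7)={B5,B8}
  DF(B8)=∅

DF(B7) = ["B5", "B8"]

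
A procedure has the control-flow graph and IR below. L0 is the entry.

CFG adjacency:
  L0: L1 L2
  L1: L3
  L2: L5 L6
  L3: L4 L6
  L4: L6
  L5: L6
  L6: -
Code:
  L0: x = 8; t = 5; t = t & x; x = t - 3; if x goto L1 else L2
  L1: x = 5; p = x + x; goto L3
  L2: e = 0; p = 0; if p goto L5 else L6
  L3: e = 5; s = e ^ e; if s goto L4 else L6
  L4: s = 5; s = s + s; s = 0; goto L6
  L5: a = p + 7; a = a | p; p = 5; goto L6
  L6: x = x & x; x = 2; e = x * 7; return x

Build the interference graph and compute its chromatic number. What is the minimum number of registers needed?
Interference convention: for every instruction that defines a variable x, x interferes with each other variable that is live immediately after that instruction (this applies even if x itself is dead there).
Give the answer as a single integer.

Answer: 3

Working:
Block summaries:
  L0: {t,x} / ∅
  L1: {p,x} / ∅
  L2: {e,p} / ∅
  L3: {e,s} / ∅
  L4: {s} / ∅
  L5: {a,p} / {p}
  L6: {e,x} / {x}

Liveness:
  L0 li=∅ lo={x}
  L1 li=∅ lo={x}
  L2 li={x} lo={p,x}
  L3 li={x} lo={x}
  L4 li={x} lo={x}
  L5 li={p,x} lo={x}
  L6 li={x} lo=∅

Interfere edges:
  a↔{p,x}
  e↔{x}
  p↔{a,x}
  s↔{x}
  t↔{x}
  x↔{a,e,p,s,t}

Colouring:
  lower bound: {a,p,x} mutually conflict ⇒ χ ≥ 3
  assign a→R1 e→R1 p→R2 s→R1 t→R1 x→R0 — no edge inside a register ⇒ χ ≤ 3
  χ = 3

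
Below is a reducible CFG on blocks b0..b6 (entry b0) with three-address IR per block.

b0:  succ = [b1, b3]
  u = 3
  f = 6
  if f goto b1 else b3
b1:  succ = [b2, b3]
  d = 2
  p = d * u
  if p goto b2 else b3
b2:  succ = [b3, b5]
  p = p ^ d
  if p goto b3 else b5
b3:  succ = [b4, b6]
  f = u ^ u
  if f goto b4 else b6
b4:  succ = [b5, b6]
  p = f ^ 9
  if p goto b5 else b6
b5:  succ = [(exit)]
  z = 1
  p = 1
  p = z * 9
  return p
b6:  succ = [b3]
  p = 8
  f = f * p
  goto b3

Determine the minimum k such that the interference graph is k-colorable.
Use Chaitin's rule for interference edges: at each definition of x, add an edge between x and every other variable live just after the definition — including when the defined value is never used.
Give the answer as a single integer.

Per-block:
  b0 def {f,u} use ∅
  b1 def {d,p} use {u}
  b2 def {p} use {d,p}
  b3 def {f} use {u}
  b4 def {p} use {f}
  b5 def {p,z} use ∅
  b6 def {f,p} use {f}

Liveness:
  b0: in=∅ out={u}
  b1: in={u} out={d,p,u}
  b2: in={d,p,u} out={u}
  b3: in={u} out={f,u}
  b4: in={f,u} out={f,u}
  b5: in=∅ out=∅
  b6: in={f,u} out={u}

Interfere edges:
  d: {p,u}
  f: {p,u}
  p: {d,f,u,z}
  u: {d,f,p}
  z: {p}

Colouring:
  clique {d,p,u} ⇒ need ≥ 3
  3-colouring: c0={p}  c1={u,z}  c2={d,f}
  χ = 3

Answer: 3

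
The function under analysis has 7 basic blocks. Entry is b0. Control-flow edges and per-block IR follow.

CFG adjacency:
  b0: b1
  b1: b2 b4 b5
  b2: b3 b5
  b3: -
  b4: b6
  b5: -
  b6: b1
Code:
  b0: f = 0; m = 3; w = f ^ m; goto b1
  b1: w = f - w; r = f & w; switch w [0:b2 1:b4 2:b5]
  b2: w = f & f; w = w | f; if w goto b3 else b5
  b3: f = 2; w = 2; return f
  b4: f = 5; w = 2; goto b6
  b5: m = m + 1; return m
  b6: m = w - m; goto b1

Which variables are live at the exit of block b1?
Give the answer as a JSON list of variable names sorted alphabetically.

def/use:
  b0: def={f,m,w} ue=∅
  b1: def={r,w} ue={f,w}
  b2: def={w} ue={f}
  b3: def={f,w} ue=∅
  b4: def={f,w} ue=∅
  b5: def={m} ue={m}
  b6: def={m} ue={m,w}

Backward fixpoint:
  live b0: ∅→{f,m,w}
  live b1: {f,m,w}→{f,m}
  live b2: {f,m}→{m}
  live b3: ∅→∅
  live b4: {m}→{f,m,w}
  live b5: {m}→∅
  live b6: {f,m,w}→{f,m,w}

live-out(b1) = ["f", "m"]

Answer: ["f", "m"]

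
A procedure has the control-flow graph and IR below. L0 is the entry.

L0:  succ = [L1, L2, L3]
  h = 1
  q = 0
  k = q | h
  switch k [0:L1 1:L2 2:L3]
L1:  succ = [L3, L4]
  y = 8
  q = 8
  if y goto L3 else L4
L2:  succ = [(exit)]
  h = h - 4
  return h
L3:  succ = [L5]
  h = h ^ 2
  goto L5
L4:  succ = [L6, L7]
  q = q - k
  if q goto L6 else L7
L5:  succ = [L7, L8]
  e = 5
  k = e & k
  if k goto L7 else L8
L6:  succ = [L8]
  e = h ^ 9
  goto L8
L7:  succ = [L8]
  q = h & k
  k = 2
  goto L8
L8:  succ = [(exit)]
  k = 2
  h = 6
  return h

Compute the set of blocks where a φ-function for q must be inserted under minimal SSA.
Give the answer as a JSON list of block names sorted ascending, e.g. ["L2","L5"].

Answer: ["L3", "L7", "L8"]

Working:
idom tree: L1←L0 L2←L0 L3←L0 L4←L1 L5←L3 L6←L4 L7←L0 L8←L0
Dom at joins:
  L3: preds {L0,L1}: {L0} ∩ {L0,L1} = {L0}; idom=L0
  L7: preds {L4,L5}: {L0,L1,L4} ∩ {L0,L3,L5} = {L0}; idom=L0
  L8: preds {L5,L6,L7}: {L0,L3,L5} ∩ {L0,L1,L4,L6} ∩ {L0,L7} = {L0}; idom=L0

DF walk-up:
  join L3 pred L0: · stop@L0
  join L3 pred L1: L1 stop@L0
  join L7 pred L4: L4→L1 stop@L0
  join L7 pred L5: L5→L3 stop@L0
  join L8 pred L5: L5→L3 stop@L0
  join L8 pred L6: L6→L4→L1 stop@L0
  join L8 pred L7: L7 stop@L0
  L0: DF=∅
  L1: DF={L3,L7,L8}
  L2: DF=∅
  L3: DF={L7,L8}
  L4: DF={L7,L8}
  L5: DF={L7,L8}
  L6: DF={L8}
  L7: DF={L8}
  L8: DF=∅

φ for q: defs {L0,L1,L4,L7}
  DF⁺ = {L3,L7,L8}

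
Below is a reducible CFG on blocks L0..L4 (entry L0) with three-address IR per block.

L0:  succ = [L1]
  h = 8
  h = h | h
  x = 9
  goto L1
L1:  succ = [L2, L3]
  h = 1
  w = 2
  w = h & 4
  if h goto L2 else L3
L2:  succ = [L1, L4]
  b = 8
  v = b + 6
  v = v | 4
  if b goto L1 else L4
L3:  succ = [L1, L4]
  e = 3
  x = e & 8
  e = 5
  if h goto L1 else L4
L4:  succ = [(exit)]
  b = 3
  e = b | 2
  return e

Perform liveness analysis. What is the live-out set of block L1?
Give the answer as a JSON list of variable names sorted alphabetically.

Answer: ["h"]

Derivation:
def/use:
  L0: {h,x} / ∅
  L1: {h,w} / ∅
  L2: {b,v} / ∅
  L3: {e,x} / {h}
  L4: {b,e} / ∅

Backward fixpoint:
  live L0: ∅→∅
  live L1: ∅→{h}
  live L2: ∅→∅
  live L3: {h}→∅
  live L4: ∅→∅

live-out(L1) = ["h"]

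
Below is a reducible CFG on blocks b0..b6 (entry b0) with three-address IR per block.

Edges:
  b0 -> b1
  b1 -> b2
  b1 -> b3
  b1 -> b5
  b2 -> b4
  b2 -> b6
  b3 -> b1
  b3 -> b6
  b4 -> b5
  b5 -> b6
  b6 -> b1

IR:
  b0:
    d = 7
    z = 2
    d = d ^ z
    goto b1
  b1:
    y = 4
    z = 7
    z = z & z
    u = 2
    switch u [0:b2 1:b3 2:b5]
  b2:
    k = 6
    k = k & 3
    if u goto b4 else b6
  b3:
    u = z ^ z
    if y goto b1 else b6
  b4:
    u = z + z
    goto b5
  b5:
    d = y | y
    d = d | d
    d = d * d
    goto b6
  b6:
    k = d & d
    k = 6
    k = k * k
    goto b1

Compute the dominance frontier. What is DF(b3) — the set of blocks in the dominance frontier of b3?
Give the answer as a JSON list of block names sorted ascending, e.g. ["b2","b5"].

idom tree: b1←b0 b2←b1 b3←b1 b4←b2 b5←b1 b6←b1
Dom∩ at merges:
  b1: preds {b0,b3,b6}: {b0} ∩ {b0,b1,b3} ∩ {b0,b1,b6} = {b0}; idom=b0
  b5: preds {b1,b4}: {b0,b1} ∩ {b0,b1,b2,b4} = {b0,b1}; idom=b1
  b6: preds {b2,b3,b5}: {b0,b1,b2} ∩ {b0,b1,b3} ∩ {b0,b1,b5} = {b0,b1}; idom=b1

Frontier:
  join b1 pred b0: · stop@b0
  join b1 pred b3: b3→b1 stop@b0
  join b1 pred b6: b6→b1 stop@b0
  join b5 pred b1: · stop@b1
  join b5 pred b4: b4→b2 stop@b1
  join b6 pred b2: b2 stop@b1
  join b6 pred b3: b3 stop@b1
  join b6 pred b5: b5 stop@b1
  b0: DF=∅
  b1: DF={b1}
  b2: DF={b5,b6}
  b3: DF={b1,b6}
  b4: DF={b5}
  b5: DF={b6}
  b6: DF={b1}

DF(b3) = ["b1", "b6"]

Answer: ["b1", "b6"]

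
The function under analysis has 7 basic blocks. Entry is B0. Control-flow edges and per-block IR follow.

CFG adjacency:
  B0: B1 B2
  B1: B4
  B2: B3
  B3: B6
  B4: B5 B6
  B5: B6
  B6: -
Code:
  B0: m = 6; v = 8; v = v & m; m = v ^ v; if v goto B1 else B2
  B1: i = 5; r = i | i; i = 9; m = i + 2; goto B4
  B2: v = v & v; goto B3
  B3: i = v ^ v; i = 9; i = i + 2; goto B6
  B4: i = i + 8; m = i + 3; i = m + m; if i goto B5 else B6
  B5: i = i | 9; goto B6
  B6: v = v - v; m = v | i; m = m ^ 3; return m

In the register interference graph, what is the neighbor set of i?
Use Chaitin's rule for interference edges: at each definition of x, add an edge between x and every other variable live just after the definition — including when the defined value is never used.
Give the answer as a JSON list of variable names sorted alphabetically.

Answer: ["m", "v"]

Analysis:
Per-block:
  B0: def={m,v} ue=∅
  B1: def={i,m,r} ue=∅
  B2: def={v} ue={v}
  B3: def={i} ue={v}
  B4: def={i,m} ue={i}
  B5: def={i} ue={i}
  B6: def={m,v} ue={i,v}

Liveness:
  B0 li=∅ lo={v}
  B1 li={v} lo={i,v}
  B2 li={v} lo={v}
  B3 li={v} lo={i,v}
  B4 li={i,v} lo={i,v}
  B5 li={i,v} lo={i,v}
  B6 li={i,v} lo=∅

Conflict graph:
  i — {m,v}
  m — {i,v}
  r — {v}
  v — {i,m,r}

N(i) = ["m", "v"]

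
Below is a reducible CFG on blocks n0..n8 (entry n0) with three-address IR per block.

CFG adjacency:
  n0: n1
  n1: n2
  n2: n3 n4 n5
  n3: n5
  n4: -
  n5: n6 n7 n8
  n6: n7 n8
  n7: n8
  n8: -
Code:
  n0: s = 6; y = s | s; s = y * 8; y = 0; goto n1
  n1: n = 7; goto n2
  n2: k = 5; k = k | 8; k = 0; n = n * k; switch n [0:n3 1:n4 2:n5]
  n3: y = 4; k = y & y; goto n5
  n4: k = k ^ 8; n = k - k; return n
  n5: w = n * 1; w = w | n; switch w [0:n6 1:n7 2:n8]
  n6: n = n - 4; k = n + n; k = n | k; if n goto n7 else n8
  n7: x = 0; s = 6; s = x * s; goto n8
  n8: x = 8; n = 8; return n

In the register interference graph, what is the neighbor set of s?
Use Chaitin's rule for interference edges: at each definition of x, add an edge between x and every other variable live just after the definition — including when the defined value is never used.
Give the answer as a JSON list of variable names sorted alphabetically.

Answer: ["x"]

Derivation:
Per-block:
  n0: def={s,y} ue=∅
  n1: def={n} ue=∅
  n2: def={k,n} ue={n}
  n3: def={k,y} ue=∅
  n4: def={k,n} ue={k}
  n5: def={w} ue={n}
  n6: def={k,n} ue={n}
  n7: def={s,x} ue=∅
  n8: def={n,x} ue=∅

Liveness:
  n0 li=∅ lo=∅
  n1 li=∅ lo={n}
  n2 li={n} lo={k,n}
  n3 li={n} lo={n}
  n4 li={k} lo=∅
  n5 li={n} lo={n}
  n6 li={n} lo=∅
  n7 li=∅ lo=∅
  n8 li=∅ lo=∅

Conflict graph:
  k↔{n}
  n↔{k,w,y}
  s↔{x}
  w↔{n}
  x↔{s}
  y↔{n}

N(s) = ["x"]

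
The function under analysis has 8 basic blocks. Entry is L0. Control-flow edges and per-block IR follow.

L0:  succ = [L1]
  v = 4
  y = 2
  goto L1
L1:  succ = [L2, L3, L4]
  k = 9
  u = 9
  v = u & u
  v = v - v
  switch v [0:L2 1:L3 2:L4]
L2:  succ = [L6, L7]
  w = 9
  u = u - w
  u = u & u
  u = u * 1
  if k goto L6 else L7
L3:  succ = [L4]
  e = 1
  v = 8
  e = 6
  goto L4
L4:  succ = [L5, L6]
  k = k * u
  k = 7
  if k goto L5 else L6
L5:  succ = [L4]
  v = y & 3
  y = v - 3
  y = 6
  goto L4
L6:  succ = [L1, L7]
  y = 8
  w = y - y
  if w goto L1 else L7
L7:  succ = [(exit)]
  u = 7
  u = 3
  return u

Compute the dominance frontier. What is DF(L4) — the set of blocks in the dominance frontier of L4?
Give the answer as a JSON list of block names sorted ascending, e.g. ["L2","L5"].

idom tree: L1←L0 L2←L1 L3←L1 L4←L1 L5←L4 L6←L1 L7←L1
Join-block Dom:
  L1: preds {L0,L6}: {L0} ∩ {L0,L1,L6} = {L0}; idom=L0
  L4: preds {L1,L3,L5}: {L0,L1} ∩ {L0,L1,L3} ∩ {L0,L1,L4,L5} = {L0,L1}; idom=L1
  L6: preds {L2,L4}: {L0,L1,L2} ∩ {L0,L1,L4} = {L0,L1}; idom=L1
  L7: preds {L2,L6}: {L0,L1,L2} ∩ {L0,L1,L6} = {L0,L1}; idom=L1

Frontier:
  L1←L0: walk · to L0
  L1←L6: walk L6→L1 to L0
  L4←L1: walk · to L1
  L4←L3: walk L3 to L1
  L4←L5: walk L5→L4 to L1
  L6←L2: walk L2 to L1
  L6←L4: walk L4 to L1
  L7←L2: walk L2 to L1
  L7←L6: walk L6 to L1
  L0: DF=∅
  L1: DF={L1}
  L2: DF={L6,L7}
  L3: DF={L4}
  L4: DF={L4,L6}
  L5: DF={L4}
  L6: DF={L1,L7}
  L7: DF=∅

DF(L4) = ["L4", "L6"]

Answer: ["L4", "L6"]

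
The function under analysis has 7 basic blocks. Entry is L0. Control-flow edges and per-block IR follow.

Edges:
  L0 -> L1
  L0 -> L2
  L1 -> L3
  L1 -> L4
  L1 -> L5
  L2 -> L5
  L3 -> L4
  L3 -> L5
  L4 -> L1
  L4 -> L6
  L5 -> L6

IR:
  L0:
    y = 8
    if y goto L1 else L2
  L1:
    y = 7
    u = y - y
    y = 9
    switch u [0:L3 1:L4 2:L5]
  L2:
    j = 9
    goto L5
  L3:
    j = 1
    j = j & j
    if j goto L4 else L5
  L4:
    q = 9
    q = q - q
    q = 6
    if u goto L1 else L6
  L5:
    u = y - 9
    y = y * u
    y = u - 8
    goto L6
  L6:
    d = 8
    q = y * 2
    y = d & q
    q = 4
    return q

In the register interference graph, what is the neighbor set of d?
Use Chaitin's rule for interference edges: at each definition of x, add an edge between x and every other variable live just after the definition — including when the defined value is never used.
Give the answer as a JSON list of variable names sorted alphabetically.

Per-block:
  L0 def {y} use ∅
  L1 def {u,y} use ∅
  L2 def {j} use ∅
  L3 def {j} use ∅
  L4 def {q} use {u}
  L5 def {u,y} use {y}
  L6 def {d,q,y} use {y}

Backward fixpoint:
  live L0: ∅→{y}
  live L1: ∅→{u,y}
  live L2: {y}→{y}
  live L3: {u,y}→{u,y}
  live L4: {u,y}→{y}
  live L5: {y}→{y}
  live L6: {y}→∅

Conflict graph:
  d — {q,y}
  j — {u,y}
  q — {d,u,y}
  u — {j,q,y}
  y — {d,j,q,u}

N(d) = ["q", "y"]

Answer: ["q", "y"]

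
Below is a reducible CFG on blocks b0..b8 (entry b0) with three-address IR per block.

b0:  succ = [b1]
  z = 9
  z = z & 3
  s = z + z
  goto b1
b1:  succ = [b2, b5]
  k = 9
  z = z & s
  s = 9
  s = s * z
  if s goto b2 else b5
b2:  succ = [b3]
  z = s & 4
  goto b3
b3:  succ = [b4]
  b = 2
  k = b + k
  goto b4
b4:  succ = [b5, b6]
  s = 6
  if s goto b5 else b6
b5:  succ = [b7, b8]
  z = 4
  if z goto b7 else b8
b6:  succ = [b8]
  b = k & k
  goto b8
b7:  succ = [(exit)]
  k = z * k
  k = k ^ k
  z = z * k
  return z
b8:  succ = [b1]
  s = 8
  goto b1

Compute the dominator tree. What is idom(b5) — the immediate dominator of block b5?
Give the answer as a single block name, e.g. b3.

idom tree: b1←b0 b2←b1 b3←b2 b4←b3 b5←b1 b6←b4 b7←b5 b8←b1
Dom∩ at merges:
  b1: preds {b0,b8}: {b0} ∩ {b0,b1,b8} = {b0}; idom=b0
  b5: preds {b1,b4}: {b0,b1} ∩ {b0,b1,b2,b3,b4} = {b0,b1}; idom=b1
  b8: preds {b5,b6}: {b0,b1,b5} ∩ {b0,b1,b2,b3,b4,b6} = {b0,b1}; idom=b1

idom(b5) = b1

Answer: b1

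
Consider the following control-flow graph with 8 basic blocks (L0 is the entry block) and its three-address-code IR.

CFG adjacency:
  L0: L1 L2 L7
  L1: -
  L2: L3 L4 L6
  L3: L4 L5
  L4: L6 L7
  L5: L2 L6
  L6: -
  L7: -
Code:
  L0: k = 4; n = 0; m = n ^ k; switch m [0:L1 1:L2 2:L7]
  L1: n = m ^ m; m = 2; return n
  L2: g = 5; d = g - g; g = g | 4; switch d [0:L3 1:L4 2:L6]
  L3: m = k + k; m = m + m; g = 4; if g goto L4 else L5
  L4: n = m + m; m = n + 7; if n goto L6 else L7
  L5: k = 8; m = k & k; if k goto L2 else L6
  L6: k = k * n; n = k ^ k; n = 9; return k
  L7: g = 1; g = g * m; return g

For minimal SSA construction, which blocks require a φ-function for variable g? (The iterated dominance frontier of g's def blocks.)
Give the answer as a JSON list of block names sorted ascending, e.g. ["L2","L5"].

Answer: ["L2", "L4", "L6", "L7"]

Analysis:
idom tree: L1←L0 L2←L0 L3←L2 L4←L2 L5←L3 L6←L2 L7←L0
Join-block Dom:
  L2: preds {L0,L5}: {L0} ∩ {L0,L2,L3,L5} = {L0}; idom=L0
  L4: preds {L2,L3}: {L0,L2} ∩ {L0,L2,L3} = {L0,L2}; idom=L2
  L6: preds {L2,L4,L5}: {L0,L2} ∩ {L0,L2,L4} ∩ {L0,L2,L3,L5} = {L0,L2}; idom=L2
  L7: preds {L0,L4}: {L0} ∩ {L0,L2,L4} = {L0}; idom=L0

DF derivation:
  join L2 pred L0: · stop@L0
  join L2 pred L5: L5→L3→L2 stop@L0
  join L4 pred L2: · stop@L2
  join L4 pred L3: L3 stop@L2
  join L6 pred L2: · stop@L2
  join L6 pred L4: L4 stop@L2
  join L6 pred L5: L5→L3 stop@L2
  join L7 pred L0: · stop@L0
  join L7 pred L4: L4→L2 stop@L0
  DF(L0)=∅
  DF(L1)=∅
  DF(L2)={L2,L7}
  DF(L3)={L2,L4,L6}
  DF(L4)={L6,L7}
  DF(L5)={L2,L6}
  DF(L6)=∅
  DF(L7)=∅

φ for g: defs {L2,L3,L7}
  DF⁺ = {L2,L4,L6,L7}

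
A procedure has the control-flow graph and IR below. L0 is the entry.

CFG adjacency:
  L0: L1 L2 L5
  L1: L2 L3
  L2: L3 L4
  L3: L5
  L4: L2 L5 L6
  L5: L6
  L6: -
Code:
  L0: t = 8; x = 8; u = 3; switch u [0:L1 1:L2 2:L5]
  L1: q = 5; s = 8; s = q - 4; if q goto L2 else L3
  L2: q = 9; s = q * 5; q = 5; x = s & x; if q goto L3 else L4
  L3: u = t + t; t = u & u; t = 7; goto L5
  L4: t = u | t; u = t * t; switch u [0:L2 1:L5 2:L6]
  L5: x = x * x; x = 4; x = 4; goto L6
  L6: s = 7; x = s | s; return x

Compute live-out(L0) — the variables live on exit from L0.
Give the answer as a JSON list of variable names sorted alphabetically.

Answer: ["t", "u", "x"]

Derivation:
def/use:
  L0 def {t,u,x} use ∅
  L1 def {q,s} use ∅
  L2 def {q,s,x} use {x}
  L3 def {t,u} use {t}
  L4 def {t,u} use {t,u}
  L5 def {x} use {x}
  L6 def {s,x} use ∅

Live sets:
  L0 li=∅ lo={t,u,x}
  L1 li={t,u,x} lo={t,u,x}
  L2 li={t,u,x} lo={t,u,x}
  L3 li={t,x} lo={x}
  L4 li={t,u,x} lo={t,u,x}
  L5 li={x} lo=∅
  L6 li=∅ lo=∅

live-out(L0) = ["t", "u", "x"]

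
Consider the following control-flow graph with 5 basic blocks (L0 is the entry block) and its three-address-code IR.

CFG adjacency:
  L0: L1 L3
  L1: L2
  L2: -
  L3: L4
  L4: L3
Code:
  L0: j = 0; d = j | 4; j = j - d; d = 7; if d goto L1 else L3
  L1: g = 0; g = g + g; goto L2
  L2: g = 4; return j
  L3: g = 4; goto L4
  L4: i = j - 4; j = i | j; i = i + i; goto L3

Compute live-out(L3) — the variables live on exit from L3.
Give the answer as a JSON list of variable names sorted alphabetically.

def/use:
  L0 def {d,j} use ∅
  L1 def {g} use ∅
  L2 def {g} use {j}
  L3 def {g} use ∅
  L4 def {i,j} use {j}

Backward fixpoint:
  live L0: ∅→{j}
  live L1: {j}→{j}
  live L2: {j}→∅
  live L3: {j}→{j}
  live L4: {j}→{j}

live-out(L3) = ["j"]

Answer: ["j"]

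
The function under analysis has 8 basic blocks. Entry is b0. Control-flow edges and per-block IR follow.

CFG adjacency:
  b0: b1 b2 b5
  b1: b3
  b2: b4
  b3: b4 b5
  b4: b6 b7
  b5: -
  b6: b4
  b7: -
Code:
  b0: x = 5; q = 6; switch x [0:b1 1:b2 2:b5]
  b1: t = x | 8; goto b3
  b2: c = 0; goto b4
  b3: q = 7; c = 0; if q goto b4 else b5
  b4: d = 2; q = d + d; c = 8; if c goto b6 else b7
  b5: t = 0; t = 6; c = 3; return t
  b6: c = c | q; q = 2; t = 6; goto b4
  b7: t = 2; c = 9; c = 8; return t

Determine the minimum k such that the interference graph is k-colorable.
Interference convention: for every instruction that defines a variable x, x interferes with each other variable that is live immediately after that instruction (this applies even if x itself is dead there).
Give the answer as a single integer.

Per-block:
  b0: {q,x} / ∅
  b1: {t} / {x}
  b2: {c} / ∅
  b3: {c,q} / ∅
  b4: {c,d,q} / ∅
  b5: {c,t} / ∅
  b6: {c,q,t} / {c,q}
  b7: {c,t} / ∅

Liveness:
  b0 li=∅ lo={x}
  b1 li={x} lo=∅
  b2 li=∅ lo=∅
  b3 li=∅ lo=∅
  b4 li=∅ lo={c,q}
  b5 li=∅ lo=∅
  b6 li={c,q} lo=∅
  b7 li=∅ lo=∅

Interfere edges:
  c — {q,t}
  d — ∅
  q — {c,x}
  t — {c}
  x — {q}

Registers:
  lower bound: {c,q} mutually conflict ⇒ χ ≥ 2
  2-colouring: c0={c,d,x}  c1={q,t}
  χ = 2

Answer: 2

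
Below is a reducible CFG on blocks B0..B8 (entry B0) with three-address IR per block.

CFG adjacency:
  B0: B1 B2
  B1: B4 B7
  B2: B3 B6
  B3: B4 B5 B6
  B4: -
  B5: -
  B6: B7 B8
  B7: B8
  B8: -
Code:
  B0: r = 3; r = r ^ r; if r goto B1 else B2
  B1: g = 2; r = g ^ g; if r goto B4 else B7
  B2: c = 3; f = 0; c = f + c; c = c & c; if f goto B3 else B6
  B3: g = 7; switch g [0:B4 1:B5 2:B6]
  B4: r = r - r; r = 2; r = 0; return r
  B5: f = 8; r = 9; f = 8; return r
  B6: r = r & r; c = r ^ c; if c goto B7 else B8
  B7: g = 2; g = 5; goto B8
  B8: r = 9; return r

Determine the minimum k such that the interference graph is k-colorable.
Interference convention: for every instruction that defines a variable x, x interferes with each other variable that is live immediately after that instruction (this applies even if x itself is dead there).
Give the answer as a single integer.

Answer: 3

Analysis:
Per-block:
  B0: {r} / ∅
  B1: {g,r} / ∅
  B2: {c,f} / ∅
  B3: {g} / ∅
  B4: {r} / {r}
  B5: {f,r} / ∅
  B6: {c,r} / {c,r}
  B7: {g} / ∅
  B8: {r} / ∅

Liveness:
  live B0: ∅→{r}
  live B1: ∅→{r}
  live B2: {r}→{c,r}
  live B3: {c,r}→{c,r}
  live B4: {r}→∅
  live B5: ∅→∅
  live B6: {c,r}→∅
  live B7: ∅→∅
  live B8: ∅→∅

Interfere edges:
  c — {f,g,r}
  f — {c,r}
  g — {c,r}
  r — {c,f,g}

Chromatic number:
  clique {c,f,r} ⇒ need ≥ 3
  assign c→r0 f→r2 g→r2 r→r1 — no edge inside a register ⇒ χ ≤ 3
  χ = 3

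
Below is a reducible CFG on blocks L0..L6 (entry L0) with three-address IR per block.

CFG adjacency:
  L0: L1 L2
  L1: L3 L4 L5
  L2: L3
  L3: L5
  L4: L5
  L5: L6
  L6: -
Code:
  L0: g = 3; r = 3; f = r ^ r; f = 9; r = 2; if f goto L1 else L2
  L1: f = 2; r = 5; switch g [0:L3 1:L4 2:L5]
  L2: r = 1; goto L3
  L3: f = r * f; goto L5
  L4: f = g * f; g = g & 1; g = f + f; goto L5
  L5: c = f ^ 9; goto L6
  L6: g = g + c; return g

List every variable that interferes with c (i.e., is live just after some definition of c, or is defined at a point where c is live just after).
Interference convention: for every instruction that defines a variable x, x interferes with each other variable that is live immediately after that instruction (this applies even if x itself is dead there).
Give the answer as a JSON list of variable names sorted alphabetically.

Per-block:
  L0: {f,g,r} / ∅
  L1: {f,r} / {g}
  L2: {r} / ∅
  L3: {f} / {f,r}
  L4: {f,g} / {f,g}
  L5: {c} / {f}
  L6: {g} / {c,g}

Backward fixpoint:
  live L0: ∅→{f,g}
  live L1: {g}→{f,g,r}
  live L2: {f,g}→{f,g,r}
  live L3: {f,g,r}→{f,g}
  live L4: {f,g}→{f,g}
  live L5: {f,g}→{c,g}
  live L6: {c,g}→∅

Conflict graph:
  c: {g}
  f: {g,r}
  g: {c,f,r}
  r: {f,g}

N(c) = ["g"]

Answer: ["g"]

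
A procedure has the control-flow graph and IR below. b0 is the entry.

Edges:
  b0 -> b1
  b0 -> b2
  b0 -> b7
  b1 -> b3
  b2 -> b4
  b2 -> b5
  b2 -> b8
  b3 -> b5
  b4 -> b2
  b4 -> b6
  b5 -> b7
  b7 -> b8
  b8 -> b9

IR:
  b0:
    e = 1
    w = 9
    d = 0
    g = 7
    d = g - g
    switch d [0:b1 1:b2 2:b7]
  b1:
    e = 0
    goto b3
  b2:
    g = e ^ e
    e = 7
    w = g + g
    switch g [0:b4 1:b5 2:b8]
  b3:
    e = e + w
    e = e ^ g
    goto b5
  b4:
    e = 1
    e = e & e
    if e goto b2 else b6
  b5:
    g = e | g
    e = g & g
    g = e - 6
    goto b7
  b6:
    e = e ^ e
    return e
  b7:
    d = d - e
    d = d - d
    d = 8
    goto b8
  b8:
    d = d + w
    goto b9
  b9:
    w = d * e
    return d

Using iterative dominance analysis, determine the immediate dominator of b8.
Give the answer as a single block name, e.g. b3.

Answer: b0

Working:
idom tree: b1←b0 b2←b0 b3←b1 b4←b2 b5←b0 b6←b4 b7←b0 b8←b0 b9←b8
Dom at joins:
  b2: preds {b0,b4}: {b0} ∩ {b0,b2,b4} = {b0}; idom=b0
  b5: preds {b2,b3}: {b0,b2} ∩ {b0,b1,b3} = {b0}; idom=b0
  b7: preds {b0,b5}: {b0} ∩ {b0,b5} = {b0}; idom=b0
  b8: preds {b2,b7}: {b0,b2} ∩ {b0,b7} = {b0}; idom=b0

idom(b8) = b0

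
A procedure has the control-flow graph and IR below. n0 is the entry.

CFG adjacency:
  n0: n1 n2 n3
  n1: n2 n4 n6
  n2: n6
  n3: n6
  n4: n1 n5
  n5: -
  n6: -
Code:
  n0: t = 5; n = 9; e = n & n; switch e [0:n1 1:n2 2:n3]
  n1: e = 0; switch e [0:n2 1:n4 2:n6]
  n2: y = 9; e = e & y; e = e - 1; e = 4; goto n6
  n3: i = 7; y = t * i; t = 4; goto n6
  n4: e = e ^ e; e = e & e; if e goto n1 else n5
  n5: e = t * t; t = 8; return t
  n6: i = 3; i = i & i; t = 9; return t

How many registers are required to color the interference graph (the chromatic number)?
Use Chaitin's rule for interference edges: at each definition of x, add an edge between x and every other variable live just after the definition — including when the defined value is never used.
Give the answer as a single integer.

Block summaries:
  n0: {e,n,t} / ∅
  n1: {e} / ∅
  n2: {e,y} / {e}
  n3: {i,t,y} / {t}
  n4: {e} / {e}
  n5: {e,t} / {t}
  n6: {i,t} / ∅

Backward fixpoint:
  n0 li=∅ lo={e,t}
  n1 li={t} lo={e,t}
  n2 li={e} lo=∅
  n3 li={t} lo=∅
  n4 li={e,t} lo={t}
  n5 li={t} lo=∅
  n6 li=∅ lo=∅

Interference:
  e — {t,y}
  i — {t}
  n — {t}
  t — {e,i,n}
  y — {e}

Chromatic number:
  clique {e,t} ⇒ need ≥ 2
  2-colouring: R0={t,y}  R1={e,i,n}
  χ = 2

Answer: 2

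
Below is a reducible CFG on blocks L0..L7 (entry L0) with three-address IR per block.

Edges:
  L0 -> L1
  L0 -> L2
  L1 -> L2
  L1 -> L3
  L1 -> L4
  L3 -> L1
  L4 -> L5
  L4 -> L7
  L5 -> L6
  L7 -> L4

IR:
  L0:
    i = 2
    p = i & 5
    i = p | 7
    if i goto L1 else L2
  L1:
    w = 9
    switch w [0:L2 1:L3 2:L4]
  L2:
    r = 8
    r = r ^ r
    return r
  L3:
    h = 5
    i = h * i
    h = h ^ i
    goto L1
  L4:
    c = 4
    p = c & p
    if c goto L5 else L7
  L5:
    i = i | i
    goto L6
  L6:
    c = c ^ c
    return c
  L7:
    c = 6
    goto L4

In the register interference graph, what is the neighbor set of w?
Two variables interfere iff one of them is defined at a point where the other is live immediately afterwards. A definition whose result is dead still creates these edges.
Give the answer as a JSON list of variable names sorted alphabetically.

Per-block:
  L0 def {i,p} use ∅
  L1 def {w} use ∅
  L2 def {r} use ∅
  L3 def {h,i} use {i}
  L4 def {c,p} use {p}
  L5 def {i} use {i}
  L6 def {c} use {c}
  L7 def {c} use ∅

Backward fixpoint:
  L0: in=∅ out={i,p}
  L1: in={i,p} out={i,p}
  L2: in=∅ out=∅
  L3: in={i,p} out={i,p}
  L4: in={i,p} out={c,i,p}
  L5: in={c,i} out={c}
  L6: in={c} out=∅
  L7: in={i,p} out={i,p}

Interference:
  c: {i,p}
  h: {i,p}
  i: {c,h,p,w}
  p: {c,h,i,w}
  r: ∅
  w: {i,p}

N(w) = ["i", "p"]

Answer: ["i", "p"]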